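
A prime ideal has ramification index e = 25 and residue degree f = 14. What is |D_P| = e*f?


|D_P| = e * f
= 25 * 14
= 350

350


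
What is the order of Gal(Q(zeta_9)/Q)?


|Gal(Q(zeta_9)/Q)| = phi(9)
= 6

6


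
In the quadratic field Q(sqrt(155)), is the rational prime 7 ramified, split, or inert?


K = Q(sqrt(155)). Since d mod 4 = 3, disc(K) = 620.
Check p | disc: 620 mod 7 = 4.
p does not divide disc. Compute Legendre symbol (d/p):
1^((7-1)/2) mod 7 = 1
(d/p) = 1, so p splits: (p) = P*P' with e=1, f=1, g=2.
Therefore p is split.

split


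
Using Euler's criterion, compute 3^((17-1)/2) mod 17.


p = 17 is prime and the exponent is (p-1)/2 = 8, so by Euler's criterion 3^8 = (3/17) = +1 or -1 mod 17.
Compute by square-and-multiply:
  8 = 8 (binary 1000)
  Repeated squaring mod 17: 3^1 = 3, 3^2 = 9, 3^4 = 13, 3^8 = 16
  3^8 = 16 mod 17
Result 16 = p - 1 = -1 mod 17: 3 is a quadratic non-residue mod 17. As a residue in [0, p-1] the value is 16.
3^8 mod 17 = 16

16


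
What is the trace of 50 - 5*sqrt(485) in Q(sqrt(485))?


Tr(a + b*sqrt(d)) = (a + b*sqrt(d)) + (a - b*sqrt(d)) = 2a
= 2 * (50)
= 100

100


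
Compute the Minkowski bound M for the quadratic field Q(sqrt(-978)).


d = -978, d mod 4 = 2, so disc(K) = 4d = -3912; |disc(K)| = 3912
Imaginary quadratic field, so n = 2, s = r2 = 1, r1 = 0
M = (n!/n^n) * (4/pi)^s * sqrt(|disc(K)|) = (2!/2^2) * (4/pi)^1 * sqrt(3912)
= 0.5 * 1.273240 * 62.545983
= 39.8180

39.8180


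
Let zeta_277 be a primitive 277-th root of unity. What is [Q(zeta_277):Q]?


The degree equals Euler's totient phi(277).
277 = 277
phi(277) = 276

276


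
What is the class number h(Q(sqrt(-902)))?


K = Q(sqrt(-902)). d mod 4 = 2, so D = disc(K) = 4d = -3608
h(K) equals the number of primitive reduced positive-definite forms (a, b, c) = a*x^2 + b*x*y + c*y^2 with b^2 - 4ac = D,
where reduced means |b| <= a <= c, with b >= 0 whenever |b| = a or a = c, and primitive means gcd(a, b, c) = 1.
Reduced forces 3a^2 <= |D| = 3608, so 1 <= a <= 34; b must have the parity of D, and c = (b^2 - D)/(4a) must be an integer >= a.
Enumerate a = 1..34, b in [-a, a]:
  a=1: (1, 0, 902)  [1]
  a=2: (2, 0, 451)  [1]
  a=3: (3, -2, 301), (3, 2, 301)  [2]
  a=4..5: none
  a=6: (6, -4, 151), (6, 4, 151)  [2]
  a=7: (7, -2, 129), (7, 2, 129)  [2]
  a=8: none
  a=9: (9, -8, 102), (9, 8, 102)  [2]
  a=10: none
  a=11: (11, 0, 82)  [1]
  a=12..13: none
  a=14: (14, -12, 67), (14, 12, 67)  [2]
  a=15..16: none
  a=17: (17, -8, 54), (17, 8, 54)  [2]
  a=18: (18, -8, 51), (18, 8, 51)  [2]
  a=19..20: none
  a=21: (21, -16, 46), (21, -2, 43), (21, 2, 43), (21, 16, 46)  [4]
  a=22: (22, 0, 41)  [1]
  a=23: (23, -16, 42), (23, 16, 42)  [2]
  a=24..26: none
  a=27: (27, -8, 34), (27, 8, 34)  [2]
  a=28..30: none
  a=31: (31, -22, 33), (31, 22, 33)  [2]
  a=32..34: none
Total reduced forms: 1 + 1 + 2 + 2 + 2 + 2 + 1 + 2 + 2 + 2 + 4 + 1 + 2 + 2 + 2 = 28
h = 28

28


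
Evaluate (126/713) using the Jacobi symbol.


Compute (126/713) via quadratic reciprocity:
  pull out 2: (2/713) = +1  (since 713 mod 8 = 1)
  reciprocity: (63/713) -> +(713/63)
  reduce: (20/63)
  pull out 2: (2/63) = +1  (since 63 mod 8 = 7)
  pull out 2: (2/63) = +1  (since 63 mod 8 = 7)
  reciprocity: (5/63) -> +(63/5)
  reduce: (3/5)
  reciprocity: (3/5) -> +(5/3)
  reduce: (2/3)
  pull out 2: (2/3) = -1  (since 3 mod 8 = 3)
  (1/3) = 1
Product of signs = -1

-1


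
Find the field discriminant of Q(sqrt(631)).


For K = Q(sqrt(d)) with d squarefree: disc(K) = d if d = 1 mod 4, and disc(K) = 4d if d = 2 or 3 mod 4.
Here d = 631, and d mod 4 = 3.
d = 3 mod 4, not 1 (O_K = Z[sqrt(d)]), so disc(K) = 4d = 4 * (631) = 2524

2524


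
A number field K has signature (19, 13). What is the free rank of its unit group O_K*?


By Dirichlet's unit theorem:
rank = r1 + r2 - 1
= 19 + 13 - 1
= 31

31


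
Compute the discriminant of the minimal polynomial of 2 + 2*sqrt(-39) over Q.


The element 2 + 2*sqrt(-39) has minimal polynomial:
x^2 - 4*x + 160
Discriminant = (-4)^2 - 4*(160)
= 16 - 640
= -624

-624


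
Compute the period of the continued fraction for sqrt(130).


Run the CF algorithm for sqrt(130).
a_0 = floor(sqrt(130)) = 11; set m_0=0, q_0=1.
Recurrence: m' = q*a - m,  q' = (d - m'^2)/q,  a' = floor((a_0 + m')/q').
  step 1: m=11, q=9, a=2
  step 2: m=7, q=9, a=2
  step 3: m=11, q=1, a=22
a_3 = 2*a_0 = 22, so the period closes here.
sqrt(130) = [11; 2, 2, 22]
Period length = 3

3


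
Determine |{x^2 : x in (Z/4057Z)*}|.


For prime p, the number of non-zero quadratic residues is (p-1)/2.
= (4057-1)/2
= 2028

2028


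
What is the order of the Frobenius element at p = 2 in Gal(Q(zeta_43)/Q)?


The Frobenius at p in Gal(Q(zeta_n)/Q) = (Z/nZ)* is the class of p, so its order is ord_43(2), the smallest k >= 1 with 2^k = 1 mod 43.
n = 43 = 43, phi(43) = 42; the order divides phi(n).
Divisors of 42: 1, 2, 3, 6, 7, 14, 21, 42
Repeated squaring mod 43: 2^1 = 2, 2^2 = 4, 2^4 = 16, 2^8 = 41, 2^16 = 4, 2^32 = 16
Test divisors in increasing order:
  k=1: 2^1 = 2 mod 43
  k=2: 2^2 = 4 mod 43
  k=3: 2^3 = 4 * 2 = 8 mod 43
  k=6: 2^6 = 16 * 4 = 21 mod 43
  k=7: 2^7 = 16 * 4 * 2 = 42 mod 43
  k=14: 2^14 = 41 * 16 * 4 = 1 mod 43  <- first divisor giving 1
Order = 14

14


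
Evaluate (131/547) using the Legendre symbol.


p = 547 is prime, so compute (131/547) with the reciprocity algorithm (Jacobi-symbol steps: pull out 2s via (2/n), flip via reciprocity, reduce):
  reciprocity: (131/547) -> -(547/131)
  reduce: (23/131)
  reciprocity: (23/131) -> -(131/23)
  reduce: (16/23)
  pull out 2: (2/23) = +1  (since 23 mod 8 = 7)
  pull out 2: (2/23) = +1  (since 23 mod 8 = 7)
  pull out 2: (2/23) = +1  (since 23 mod 8 = 7)
  pull out 2: (2/23) = +1  (since 23 mod 8 = 7)
  (1/23) = 1
Product of signs = 1
(131/547) = 1

1


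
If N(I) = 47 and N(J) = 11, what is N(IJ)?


N(IJ) = N(I) * N(J)
= 47 * 11
= 517

517


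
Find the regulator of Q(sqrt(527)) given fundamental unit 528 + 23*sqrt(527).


epsilon = 528 + 23*sqrt(527)
= 1055.9991
R = ln(1055.9991)
= 6.9622

6.9622


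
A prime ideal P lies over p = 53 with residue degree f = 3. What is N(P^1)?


N(P^a) = p^(a*f)
= 53^(1*3)
= 53^3
= 148877

148877


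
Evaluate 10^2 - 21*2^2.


x^2 - d*y^2
= 10^2 - 21*2^2
= 100 - 84
= 16

16


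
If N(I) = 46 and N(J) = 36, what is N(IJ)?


N(IJ) = N(I) * N(J)
= 46 * 36
= 1656

1656


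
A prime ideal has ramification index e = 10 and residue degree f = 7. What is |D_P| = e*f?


|D_P| = e * f
= 10 * 7
= 70

70


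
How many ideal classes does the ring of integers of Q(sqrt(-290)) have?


K = Q(sqrt(-290)). d mod 4 = 2, so D = disc(K) = 4d = -1160
h(K) equals the number of primitive reduced positive-definite forms (a, b, c) = a*x^2 + b*x*y + c*y^2 with b^2 - 4ac = D,
where reduced means |b| <= a <= c, with b >= 0 whenever |b| = a or a = c, and primitive means gcd(a, b, c) = 1.
Reduced forces 3a^2 <= |D| = 1160, so 1 <= a <= 19; b must have the parity of D, and c = (b^2 - D)/(4a) must be an integer >= a.
Enumerate a = 1..19, b in [-a, a]:
  a=1: (1, 0, 290)  [1]
  a=2: (2, 0, 145)  [1]
  a=3: (3, -2, 97), (3, 2, 97)  [2]
  a=4: none
  a=5: (5, 0, 58)  [1]
  a=6: (6, -4, 49), (6, 4, 49)  [2]
  a=7: (7, -4, 42), (7, 4, 42)  [2]
  a=8: none
  a=9: (9, -8, 34), (9, 8, 34)  [2]
  a=10: (10, 0, 29)  [1]
  a=11..12: none
  a=13: (13, -6, 23), (13, 6, 23)  [2]
  a=14: (14, -4, 21), (14, 4, 21)  [2]
  a=15: (15, -10, 21), (15, 10, 21)  [2]
  a=16: none
  a=17: (17, -8, 18), (17, 8, 18)  [2]
  a=18..19: none
Total reduced forms: 1 + 1 + 2 + 1 + 2 + 2 + 2 + 1 + 2 + 2 + 2 + 2 = 20
h = 20

20


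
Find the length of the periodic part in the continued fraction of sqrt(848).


Run the CF algorithm for sqrt(848).
a_0 = floor(sqrt(848)) = 29; set m_0=0, q_0=1.
Recurrence: m' = q*a - m,  q' = (d - m'^2)/q,  a' = floor((a_0 + m')/q').
  step 1: m=29, q=7, a=8
  step 2: m=27, q=17, a=3
  step 3: m=24, q=16, a=3
  step 4: m=24, q=17, a=3
  step 5: m=27, q=7, a=8
  step 6: m=29, q=1, a=58
a_6 = 2*a_0 = 58, so the period closes here.
sqrt(848) = [29; 8, 3, 3, 3, 8, 58]
Period length = 6

6


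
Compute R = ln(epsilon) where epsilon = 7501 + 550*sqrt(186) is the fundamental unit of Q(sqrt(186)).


epsilon = 7501 + 550*sqrt(186)
= 15001.9999
R = ln(15001.9999)
= 9.6159

9.6159


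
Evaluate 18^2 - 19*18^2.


x^2 - d*y^2
= 18^2 - 19*18^2
= 324 - 6156
= -5832

-5832


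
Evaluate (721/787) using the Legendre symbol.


p = 787 is prime, so compute (721/787) with the reciprocity algorithm (Jacobi-symbol steps: pull out 2s via (2/n), flip via reciprocity, reduce):
  reciprocity: (721/787) -> +(787/721)
  reduce: (66/721)
  pull out 2: (2/721) = +1  (since 721 mod 8 = 1)
  reciprocity: (33/721) -> +(721/33)
  reduce: (28/33)
  pull out 2: (2/33) = +1  (since 33 mod 8 = 1)
  pull out 2: (2/33) = +1  (since 33 mod 8 = 1)
  reciprocity: (7/33) -> +(33/7)
  reduce: (5/7)
  reciprocity: (5/7) -> +(7/5)
  reduce: (2/5)
  pull out 2: (2/5) = -1  (since 5 mod 8 = 5)
  (1/5) = 1
Product of signs = -1
(721/787) = -1

-1


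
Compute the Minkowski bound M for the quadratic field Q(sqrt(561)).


d = 561, d mod 4 = 1, so disc(K) = d = 561; |disc(K)| = 561
Real quadratic field, so n = 2, s = r2 = 0, r1 = 2
M = (n!/n^n) * (4/pi)^s * sqrt(|disc(K)|) = (2!/2^2) * (4/pi)^0 * sqrt(561)
= 0.5 * 1.000000 * 23.685439
= 11.8427

11.8427


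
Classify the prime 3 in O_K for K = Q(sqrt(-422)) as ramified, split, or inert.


K = Q(sqrt(-422)). Since d mod 4 = 2, disc(K) = -1688.
Check p | disc: -1688 mod 3 = 1.
p does not divide disc. Compute Legendre symbol (d/p):
1^((3-1)/2) mod 3 = 1
(d/p) = 1, so p splits: (p) = P*P' with e=1, f=1, g=2.
Therefore p is split.

split


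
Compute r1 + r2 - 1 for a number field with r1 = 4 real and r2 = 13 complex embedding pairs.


By Dirichlet's unit theorem:
rank = r1 + r2 - 1
= 4 + 13 - 1
= 16

16


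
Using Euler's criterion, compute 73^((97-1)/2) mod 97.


p = 97 is prime and the exponent is (p-1)/2 = 48, so by Euler's criterion 73^48 = (73/97) = +1 or -1 mod 97.
Compute by square-and-multiply:
  48 = 32 + 16 (binary 110000)
  Repeated squaring mod 97: 73^1 = 73, 73^2 = 91, 73^4 = 36, 73^8 = 35, 73^16 = 61, 73^32 = 35
  73^48 = 73^32 * 73^16 = 35 * 61 mod 97
    35 * 61 = 2135 = 1 mod 97
  73^48 = 1 mod 97
Result 1: 73 is a quadratic residue mod 97.
73^48 mod 97 = 1

1


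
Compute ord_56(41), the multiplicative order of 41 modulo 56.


We want ord_56(41), the smallest k >= 1 with 41^k = 1 mod 56.
n = 56 = 2^3 * 7, phi(56) = 24; the order divides phi(n).
Divisors of 24: 1, 2, 3, 4, 6, 8, 12, 24
Repeated squaring mod 56: 41^1 = 41, 41^2 = 1, 41^4 = 1, 41^8 = 1, 41^16 = 1
Test divisors in increasing order:
  k=1: 41^1 = 41 mod 56
  k=2: 41^2 = 1 mod 56  <- first divisor giving 1
Order = 2

2


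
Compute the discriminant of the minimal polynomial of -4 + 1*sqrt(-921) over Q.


The element -4 + 1*sqrt(-921) has minimal polynomial:
x^2 + 8*x + 937
Discriminant = (8)^2 - 4*(937)
= 64 - 3748
= -3684

-3684


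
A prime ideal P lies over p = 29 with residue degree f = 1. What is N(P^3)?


N(P^a) = p^(a*f)
= 29^(3*1)
= 29^3
= 24389

24389


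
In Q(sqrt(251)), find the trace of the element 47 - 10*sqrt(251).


Tr(a + b*sqrt(d)) = (a + b*sqrt(d)) + (a - b*sqrt(d)) = 2a
= 2 * (47)
= 94

94


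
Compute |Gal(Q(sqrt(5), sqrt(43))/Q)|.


The 2 square roots of distinct primes are multiplicatively independent over Q,
so [K:Q] = 2^2 and Gal(K/Q) is isomorphic to (Z/2Z)^2.
|Gal| = 2^2 = 4

4


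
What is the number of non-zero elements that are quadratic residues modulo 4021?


For prime p, the number of non-zero quadratic residues is (p-1)/2.
= (4021-1)/2
= 2010

2010


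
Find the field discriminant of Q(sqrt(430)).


For K = Q(sqrt(d)) with d squarefree: disc(K) = d if d = 1 mod 4, and disc(K) = 4d if d = 2 or 3 mod 4.
Here d = 430, and d mod 4 = 2.
d = 2 mod 4, not 1 (O_K = Z[sqrt(d)]), so disc(K) = 4d = 4 * (430) = 1720

1720


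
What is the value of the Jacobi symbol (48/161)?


Compute (48/161) via quadratic reciprocity:
  pull out 2: (2/161) = +1  (since 161 mod 8 = 1)
  pull out 2: (2/161) = +1  (since 161 mod 8 = 1)
  pull out 2: (2/161) = +1  (since 161 mod 8 = 1)
  pull out 2: (2/161) = +1  (since 161 mod 8 = 1)
  reciprocity: (3/161) -> +(161/3)
  reduce: (2/3)
  pull out 2: (2/3) = -1  (since 3 mod 8 = 3)
  (1/3) = 1
Product of signs = -1

-1


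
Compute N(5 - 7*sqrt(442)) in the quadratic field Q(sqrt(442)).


N(a + b*sqrt(d)) = a^2 - d*b^2
= (5)^2 - (442)*(-7)^2
= 25 - 21658
= -21633

-21633


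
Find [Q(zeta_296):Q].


The degree equals Euler's totient phi(296).
296 = 2^3 * 37
phi(296) = 144

144


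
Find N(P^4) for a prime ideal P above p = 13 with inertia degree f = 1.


N(P^a) = p^(a*f)
= 13^(4*1)
= 13^4
= 28561

28561


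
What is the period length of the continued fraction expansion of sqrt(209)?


Run the CF algorithm for sqrt(209).
a_0 = floor(sqrt(209)) = 14; set m_0=0, q_0=1.
Recurrence: m' = q*a - m,  q' = (d - m'^2)/q,  a' = floor((a_0 + m')/q').
  step 1: m=14, q=13, a=2
  step 2: m=12, q=5, a=5
  step 3: m=13, q=8, a=3
  step 4: m=11, q=11, a=2
  step 5: m=11, q=8, a=3
  step 6: m=13, q=5, a=5
  step 7: m=12, q=13, a=2
  step 8: m=14, q=1, a=28
a_8 = 2*a_0 = 28, so the period closes here.
sqrt(209) = [14; 2, 5, 3, 2, 3, 5, 2, 28]
Period length = 8

8


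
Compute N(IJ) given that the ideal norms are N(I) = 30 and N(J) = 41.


N(IJ) = N(I) * N(J)
= 30 * 41
= 1230

1230


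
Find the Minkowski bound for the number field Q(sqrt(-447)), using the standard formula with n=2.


d = -447, d mod 4 = 1, so disc(K) = d = -447; |disc(K)| = 447
Imaginary quadratic field, so n = 2, s = r2 = 1, r1 = 0
M = (n!/n^n) * (4/pi)^s * sqrt(|disc(K)|) = (2!/2^2) * (4/pi)^1 * sqrt(447)
= 0.5 * 1.273240 * 21.142375
= 13.4597

13.4597


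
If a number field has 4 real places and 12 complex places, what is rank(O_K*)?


By Dirichlet's unit theorem:
rank = r1 + r2 - 1
= 4 + 12 - 1
= 15

15


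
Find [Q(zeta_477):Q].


The degree equals Euler's totient phi(477).
477 = 3^2 * 53
phi(477) = 312

312


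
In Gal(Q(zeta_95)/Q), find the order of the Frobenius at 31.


The Frobenius at p in Gal(Q(zeta_n)/Q) = (Z/nZ)* is the class of p, so its order is ord_95(31), the smallest k >= 1 with 31^k = 1 mod 95.
n = 95 = 5 * 19, phi(95) = 72; the order divides phi(n).
Divisors of 72: 1, 2, 3, 4, 6, 8, 9, 12, 18, 24, 36, 72
Repeated squaring mod 95: 31^1 = 31, 31^2 = 11, 31^4 = 26, 31^8 = 11, 31^16 = 26, 31^32 = 11, 31^64 = 26
Test divisors in increasing order:
  k=1: 31^1 = 31 mod 95
  k=2: 31^2 = 11 mod 95
  k=3: 31^3 = 11 * 31 = 56 mod 95
  k=4: 31^4 = 26 mod 95
  k=6: 31^6 = 26 * 11 = 1 mod 95  <- first divisor giving 1
Order = 6

6


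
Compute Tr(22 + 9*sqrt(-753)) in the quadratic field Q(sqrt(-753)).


Tr(a + b*sqrt(d)) = (a + b*sqrt(d)) + (a - b*sqrt(d)) = 2a
= 2 * (22)
= 44

44


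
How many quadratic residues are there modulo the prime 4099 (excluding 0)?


For prime p, the number of non-zero quadratic residues is (p-1)/2.
= (4099-1)/2
= 2049

2049


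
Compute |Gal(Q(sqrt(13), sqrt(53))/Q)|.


The 2 square roots of distinct primes are multiplicatively independent over Q,
so [K:Q] = 2^2 and Gal(K/Q) is isomorphic to (Z/2Z)^2.
|Gal| = 2^2 = 4

4


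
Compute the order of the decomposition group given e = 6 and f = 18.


|D_P| = e * f
= 6 * 18
= 108

108


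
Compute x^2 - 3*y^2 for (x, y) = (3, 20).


x^2 - d*y^2
= 3^2 - 3*20^2
= 9 - 1200
= -1191

-1191


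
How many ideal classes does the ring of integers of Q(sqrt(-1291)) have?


K = Q(sqrt(-1291)). d mod 4 = 1, so D = disc(K) = d = -1291
h(K) equals the number of primitive reduced positive-definite forms (a, b, c) = a*x^2 + b*x*y + c*y^2 with b^2 - 4ac = D,
where reduced means |b| <= a <= c, with b >= 0 whenever |b| = a or a = c, and primitive means gcd(a, b, c) = 1.
Reduced forces 3a^2 <= |D| = 1291, so 1 <= a <= 20; b must have the parity of D, and c = (b^2 - D)/(4a) must be an integer >= a.
Enumerate a = 1..20, b in [-a, a]:
  a=1: (1, 1, 323)  [1]
  a=2..4: none
  a=5: (5, -3, 65), (5, 3, 65)  [2]
  a=6: none
  a=7: (7, -5, 47), (7, 5, 47)  [2]
  a=8..12: none
  a=13: (13, -3, 25), (13, 3, 25)  [2]
  a=14..16: none
  a=17: (17, -1, 19), (17, 1, 19)  [2]
  a=18..20: none
Total reduced forms: 1 + 2 + 2 + 2 + 2 = 9
h = 9

9


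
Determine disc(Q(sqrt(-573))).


For K = Q(sqrt(d)) with d squarefree: disc(K) = d if d = 1 mod 4, and disc(K) = 4d if d = 2 or 3 mod 4.
Here d = -573, and d mod 4 = 3.
d = 3 mod 4, not 1 (O_K = Z[sqrt(d)]), so disc(K) = 4d = 4 * (-573) = -2292

-2292


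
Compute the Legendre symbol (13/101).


p = 101 is prime, so compute (13/101) with the reciprocity algorithm (Jacobi-symbol steps: pull out 2s via (2/n), flip via reciprocity, reduce):
  reciprocity: (13/101) -> +(101/13)
  reduce: (10/13)
  pull out 2: (2/13) = -1  (since 13 mod 8 = 5)
  reciprocity: (5/13) -> +(13/5)
  reduce: (3/5)
  reciprocity: (3/5) -> +(5/3)
  reduce: (2/3)
  pull out 2: (2/3) = -1  (since 3 mod 8 = 3)
  (1/3) = 1
Product of signs = 1
(13/101) = 1

1


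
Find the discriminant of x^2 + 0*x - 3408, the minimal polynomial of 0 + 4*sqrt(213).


The element 0 + 4*sqrt(213) has minimal polynomial:
x^2 + 0*x - 3408
Discriminant = (0)^2 - 4*(-3408)
= 0 + 13632
= 13632

13632


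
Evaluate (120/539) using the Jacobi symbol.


Compute (120/539) via quadratic reciprocity:
  pull out 2: (2/539) = -1  (since 539 mod 8 = 3)
  pull out 2: (2/539) = -1  (since 539 mod 8 = 3)
  pull out 2: (2/539) = -1  (since 539 mod 8 = 3)
  reciprocity: (15/539) -> -(539/15)
  reduce: (14/15)
  pull out 2: (2/15) = +1  (since 15 mod 8 = 7)
  reciprocity: (7/15) -> -(15/7)
  reduce: (1/7)
  (1/7) = 1
Product of signs = -1

-1


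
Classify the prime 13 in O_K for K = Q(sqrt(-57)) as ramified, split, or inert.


K = Q(sqrt(-57)). Since d mod 4 = 3, disc(K) = -228.
Check p | disc: -228 mod 13 = 6.
p does not divide disc. Compute Legendre symbol (d/p):
8^((13-1)/2) mod 13 = -1
(d/p) = -1, so p is inert: (p) stays prime with e=1, f=2, g=1.
Therefore p is inert.

inert


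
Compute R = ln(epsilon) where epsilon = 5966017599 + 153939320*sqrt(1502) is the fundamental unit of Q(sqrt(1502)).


epsilon = 5966017599 + 153939320*sqrt(1502)
= 1.1932e+10
R = ln(1.1932e+10)
= 23.2025

23.2025


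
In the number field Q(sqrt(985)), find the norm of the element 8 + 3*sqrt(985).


N(a + b*sqrt(d)) = a^2 - d*b^2
= (8)^2 - (985)*(3)^2
= 64 - 8865
= -8801

-8801


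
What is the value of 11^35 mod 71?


p = 71 is prime and the exponent is (p-1)/2 = 35, so by Euler's criterion 11^35 = (11/71) = +1 or -1 mod 71.
Compute by square-and-multiply:
  35 = 32 + 2 + 1 (binary 100011)
  Repeated squaring mod 71: 11^1 = 11, 11^2 = 50, 11^4 = 15, 11^8 = 12, 11^16 = 2, 11^32 = 4
  11^35 = 11^32 * 11^2 * 11^1 = 4 * 50 * 11 mod 71
    4 * 50 = 200 = 58 mod 71
    58 * 11 = 638 = 70 mod 71
  11^35 = 70 mod 71
Result 70 = p - 1 = -1 mod 71: 11 is a quadratic non-residue mod 71. As a residue in [0, p-1] the value is 70.
11^35 mod 71 = 70

70


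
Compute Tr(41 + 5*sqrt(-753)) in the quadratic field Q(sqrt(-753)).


Tr(a + b*sqrt(d)) = (a + b*sqrt(d)) + (a - b*sqrt(d)) = 2a
= 2 * (41)
= 82

82


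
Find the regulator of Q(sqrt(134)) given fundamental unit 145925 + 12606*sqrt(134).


epsilon = 145925 + 12606*sqrt(134)
= 291850.0000
R = ln(291850.0000)
= 12.5840

12.5840


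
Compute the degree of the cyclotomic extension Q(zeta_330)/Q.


The degree equals Euler's totient phi(330).
330 = 2 * 3 * 5 * 11
phi(330) = 80

80


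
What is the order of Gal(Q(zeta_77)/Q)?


|Gal(Q(zeta_77)/Q)| = phi(77)
= 60

60


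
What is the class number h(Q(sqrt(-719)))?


K = Q(sqrt(-719)). d mod 4 = 1, so D = disc(K) = d = -719
h(K) equals the number of primitive reduced positive-definite forms (a, b, c) = a*x^2 + b*x*y + c*y^2 with b^2 - 4ac = D,
where reduced means |b| <= a <= c, with b >= 0 whenever |b| = a or a = c, and primitive means gcd(a, b, c) = 1.
Reduced forces 3a^2 <= |D| = 719, so 1 <= a <= 15; b must have the parity of D, and c = (b^2 - D)/(4a) must be an integer >= a.
Enumerate a = 1..15, b in [-a, a]:
  a=1: (1, 1, 180)  [1]
  a=2: (2, -1, 90), (2, 1, 90)  [2]
  a=3: (3, -1, 60), (3, 1, 60)  [2]
  a=4: (4, -1, 45), (4, 1, 45)  [2]
  a=5: (5, -1, 36), (5, 1, 36)  [2]
  a=6: (6, -5, 31), (6, -1, 30), (6, 1, 30), (6, 5, 31)  [4]
  a=7: (7, -3, 26), (7, 3, 26)  [2]
  a=8: (8, -7, 24), (8, 7, 24)  [2]
  a=9: (9, -1, 20), (9, 1, 20)  [2]
  a=10: (10, -9, 20), (10, -1, 18), (10, 1, 18), (10, 9, 20)  [4]
  a=11: none
  a=12: (12, -7, 16), (12, -1, 15), (12, 1, 15), (12, 7, 16)  [4]
  a=13: (13, -3, 14), (13, 3, 14)  [2]
  a=14: (14, -11, 15), (14, 11, 15)  [2]
  a=15: none
Total reduced forms: 1 + 2 + 2 + 2 + 2 + 4 + 2 + 2 + 2 + 4 + 4 + 2 + 2 = 31
h = 31

31


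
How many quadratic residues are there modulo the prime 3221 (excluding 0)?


For prime p, the number of non-zero quadratic residues is (p-1)/2.
= (3221-1)/2
= 1610

1610


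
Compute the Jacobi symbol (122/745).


Compute (122/745) via quadratic reciprocity:
  pull out 2: (2/745) = +1  (since 745 mod 8 = 1)
  reciprocity: (61/745) -> +(745/61)
  reduce: (13/61)
  reciprocity: (13/61) -> +(61/13)
  reduce: (9/13)
  reciprocity: (9/13) -> +(13/9)
  reduce: (4/9)
  pull out 2: (2/9) = +1  (since 9 mod 8 = 1)
  pull out 2: (2/9) = +1  (since 9 mod 8 = 1)
  (1/9) = 1
Product of signs = 1

1


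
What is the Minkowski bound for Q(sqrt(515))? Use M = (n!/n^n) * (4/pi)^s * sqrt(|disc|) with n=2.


d = 515, d mod 4 = 3, so disc(K) = 4d = 2060; |disc(K)| = 2060
Real quadratic field, so n = 2, s = r2 = 0, r1 = 2
M = (n!/n^n) * (4/pi)^s * sqrt(|disc(K)|) = (2!/2^2) * (4/pi)^0 * sqrt(2060)
= 0.5 * 1.000000 * 45.387223
= 22.6936

22.6936


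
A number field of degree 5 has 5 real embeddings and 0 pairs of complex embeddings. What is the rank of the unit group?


By Dirichlet's unit theorem:
rank = r1 + r2 - 1
= 5 + 0 - 1
= 4

4


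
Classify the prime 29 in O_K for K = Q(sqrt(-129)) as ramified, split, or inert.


K = Q(sqrt(-129)). Since d mod 4 = 3, disc(K) = -516.
Check p | disc: -516 mod 29 = 6.
p does not divide disc. Compute Legendre symbol (d/p):
16^((29-1)/2) mod 29 = 1
(d/p) = 1, so p splits: (p) = P*P' with e=1, f=1, g=2.
Therefore p is split.

split


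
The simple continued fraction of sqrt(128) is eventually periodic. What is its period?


Run the CF algorithm for sqrt(128).
a_0 = floor(sqrt(128)) = 11; set m_0=0, q_0=1.
Recurrence: m' = q*a - m,  q' = (d - m'^2)/q,  a' = floor((a_0 + m')/q').
  step 1: m=11, q=7, a=3
  step 2: m=10, q=4, a=5
  step 3: m=10, q=7, a=3
  step 4: m=11, q=1, a=22
a_4 = 2*a_0 = 22, so the period closes here.
sqrt(128) = [11; 3, 5, 3, 22]
Period length = 4

4


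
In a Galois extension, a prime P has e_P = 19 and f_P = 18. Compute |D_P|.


|D_P| = e * f
= 19 * 18
= 342

342


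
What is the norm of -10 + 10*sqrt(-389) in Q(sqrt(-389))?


N(a + b*sqrt(d)) = a^2 - d*b^2
= (-10)^2 - (-389)*(10)^2
= 100 + 38900
= 39000

39000


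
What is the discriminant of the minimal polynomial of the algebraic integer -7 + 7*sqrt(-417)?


The element -7 + 7*sqrt(-417) has minimal polynomial:
x^2 + 14*x + 20482
Discriminant = (14)^2 - 4*(20482)
= 196 - 81928
= -81732

-81732


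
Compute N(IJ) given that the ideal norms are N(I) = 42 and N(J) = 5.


N(IJ) = N(I) * N(J)
= 42 * 5
= 210

210


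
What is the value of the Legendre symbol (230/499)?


p = 499 is prime, so compute (230/499) with the reciprocity algorithm (Jacobi-symbol steps: pull out 2s via (2/n), flip via reciprocity, reduce):
  pull out 2: (2/499) = -1  (since 499 mod 8 = 3)
  reciprocity: (115/499) -> -(499/115)
  reduce: (39/115)
  reciprocity: (39/115) -> -(115/39)
  reduce: (37/39)
  reciprocity: (37/39) -> +(39/37)
  reduce: (2/37)
  pull out 2: (2/37) = -1  (since 37 mod 8 = 5)
  (1/37) = 1
Product of signs = 1
(230/499) = 1

1


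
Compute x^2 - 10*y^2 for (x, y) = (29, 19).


x^2 - d*y^2
= 29^2 - 10*19^2
= 841 - 3610
= -2769

-2769


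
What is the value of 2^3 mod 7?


p = 7 is prime and the exponent is (p-1)/2 = 3, so by Euler's criterion 2^3 = (2/7) = +1 or -1 mod 7.
Compute by square-and-multiply:
  3 = 2 + 1 (binary 11)
  Repeated squaring mod 7: 2^1 = 2, 2^2 = 4
  2^3 = 2^2 * 2^1 = 4 * 2 mod 7
    4 * 2 = 8 = 1 mod 7
  2^3 = 1 mod 7
Result 1: 2 is a quadratic residue mod 7.
2^3 mod 7 = 1

1


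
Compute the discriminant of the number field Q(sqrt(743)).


For K = Q(sqrt(d)) with d squarefree: disc(K) = d if d = 1 mod 4, and disc(K) = 4d if d = 2 or 3 mod 4.
Here d = 743, and d mod 4 = 3.
d = 3 mod 4, not 1 (O_K = Z[sqrt(d)]), so disc(K) = 4d = 4 * (743) = 2972

2972


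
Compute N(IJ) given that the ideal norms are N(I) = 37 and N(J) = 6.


N(IJ) = N(I) * N(J)
= 37 * 6
= 222

222


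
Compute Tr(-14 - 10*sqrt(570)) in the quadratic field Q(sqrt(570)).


Tr(a + b*sqrt(d)) = (a + b*sqrt(d)) + (a - b*sqrt(d)) = 2a
= 2 * (-14)
= -28

-28


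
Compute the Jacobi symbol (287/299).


Compute (287/299) via quadratic reciprocity:
  reciprocity: (287/299) -> -(299/287)
  reduce: (12/287)
  pull out 2: (2/287) = +1  (since 287 mod 8 = 7)
  pull out 2: (2/287) = +1  (since 287 mod 8 = 7)
  reciprocity: (3/287) -> -(287/3)
  reduce: (2/3)
  pull out 2: (2/3) = -1  (since 3 mod 8 = 3)
  (1/3) = 1
Product of signs = -1

-1


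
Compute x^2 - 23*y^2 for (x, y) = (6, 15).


x^2 - d*y^2
= 6^2 - 23*15^2
= 36 - 5175
= -5139

-5139


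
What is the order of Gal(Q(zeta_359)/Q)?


|Gal(Q(zeta_359)/Q)| = phi(359)
= 358

358


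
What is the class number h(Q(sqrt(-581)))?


K = Q(sqrt(-581)). d mod 4 = 3, so D = disc(K) = 4d = -2324
h(K) equals the number of primitive reduced positive-definite forms (a, b, c) = a*x^2 + b*x*y + c*y^2 with b^2 - 4ac = D,
where reduced means |b| <= a <= c, with b >= 0 whenever |b| = a or a = c, and primitive means gcd(a, b, c) = 1.
Reduced forces 3a^2 <= |D| = 2324, so 1 <= a <= 27; b must have the parity of D, and c = (b^2 - D)/(4a) must be an integer >= a.
Enumerate a = 1..27, b in [-a, a]:
  a=1: (1, 0, 581)  [1]
  a=2: (2, 2, 291)  [1]
  a=3: (3, -2, 194), (3, 2, 194)  [2]
  a=4: none
  a=5: (5, -4, 117), (5, 4, 117)  [2]
  a=6: (6, -2, 97), (6, 2, 97)  [2]
  a=7: (7, 0, 83)  [1]
  a=8: none
  a=9: (9, -4, 65), (9, 4, 65)  [2]
  a=10: (10, -6, 59), (10, 6, 59)  [2]
  a=11..12: none
  a=13: (13, -4, 45), (13, 4, 45)  [2]
  a=14: (14, 14, 45)  [1]
  a=15: (15, -14, 42), (15, -4, 39), (15, 4, 39), (15, 14, 42)  [4]
  a=16..17: none
  a=18: (18, -14, 35), (18, 14, 35)  [2]
  a=19..20: none
  a=21: (21, -14, 30), (21, 14, 30)  [2]
  a=22..24: none
  a=25: (25, -24, 29), (25, 24, 29)  [2]
  a=26: (26, -22, 27), (26, 22, 27)  [2]
  a=27: none
Total reduced forms: 1 + 1 + 2 + 2 + 2 + 1 + 2 + 2 + 2 + 1 + 4 + 2 + 2 + 2 + 2 = 28
h = 28

28


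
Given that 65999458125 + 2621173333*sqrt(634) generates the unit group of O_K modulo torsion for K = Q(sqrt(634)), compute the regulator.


epsilon = 65999458125 + 2621173333*sqrt(634)
= 1.3200e+11
R = ln(1.3200e+11)
= 25.6061

25.6061


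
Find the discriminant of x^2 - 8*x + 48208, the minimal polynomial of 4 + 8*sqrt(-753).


The element 4 + 8*sqrt(-753) has minimal polynomial:
x^2 - 8*x + 48208
Discriminant = (-8)^2 - 4*(48208)
= 64 - 192832
= -192768

-192768


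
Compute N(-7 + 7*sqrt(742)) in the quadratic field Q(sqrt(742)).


N(a + b*sqrt(d)) = a^2 - d*b^2
= (-7)^2 - (742)*(7)^2
= 49 - 36358
= -36309

-36309


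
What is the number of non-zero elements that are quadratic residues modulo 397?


For prime p, the number of non-zero quadratic residues is (p-1)/2.
= (397-1)/2
= 198

198


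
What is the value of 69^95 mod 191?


p = 191 is prime and the exponent is (p-1)/2 = 95, so by Euler's criterion 69^95 = (69/191) = +1 or -1 mod 191.
Compute by square-and-multiply:
  95 = 64 + 16 + 8 + 4 + 2 + 1 (binary 1011111)
  Repeated squaring mod 191: 69^1 = 69, 69^2 = 177, 69^4 = 5, 69^8 = 25, 69^16 = 52, 69^32 = 30, 69^64 = 136
  69^95 = 69^64 * 69^16 * 69^8 * 69^4 * 69^2 * 69^1 = 136 * 52 * 25 * 5 * 177 * 69 mod 191
    136 * 52 = 7072 = 5 mod 191
    5 * 25 = 125 = 125 mod 191
    125 * 5 = 625 = 52 mod 191
    52 * 177 = 9204 = 36 mod 191
    36 * 69 = 2484 = 1 mod 191
  69^95 = 1 mod 191
Result 1: 69 is a quadratic residue mod 191.
69^95 mod 191 = 1

1


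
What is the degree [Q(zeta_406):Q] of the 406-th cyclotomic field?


The degree equals Euler's totient phi(406).
406 = 2 * 7 * 29
phi(406) = 168

168


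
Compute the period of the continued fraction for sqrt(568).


Run the CF algorithm for sqrt(568).
a_0 = floor(sqrt(568)) = 23; set m_0=0, q_0=1.
Recurrence: m' = q*a - m,  q' = (d - m'^2)/q,  a' = floor((a_0 + m')/q').
  step 1: m=23, q=39, a=1
  step 2: m=16, q=8, a=4
  step 3: m=16, q=39, a=1
  step 4: m=23, q=1, a=46
a_4 = 2*a_0 = 46, so the period closes here.
sqrt(568) = [23; 1, 4, 1, 46]
Period length = 4

4


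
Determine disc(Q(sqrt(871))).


For K = Q(sqrt(d)) with d squarefree: disc(K) = d if d = 1 mod 4, and disc(K) = 4d if d = 2 or 3 mod 4.
Here d = 871, and d mod 4 = 3.
d = 3 mod 4, not 1 (O_K = Z[sqrt(d)]), so disc(K) = 4d = 4 * (871) = 3484

3484


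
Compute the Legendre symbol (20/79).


p = 79 is prime, so compute (20/79) with the reciprocity algorithm (Jacobi-symbol steps: pull out 2s via (2/n), flip via reciprocity, reduce):
  pull out 2: (2/79) = +1  (since 79 mod 8 = 7)
  pull out 2: (2/79) = +1  (since 79 mod 8 = 7)
  reciprocity: (5/79) -> +(79/5)
  reduce: (4/5)
  pull out 2: (2/5) = -1  (since 5 mod 8 = 5)
  pull out 2: (2/5) = -1  (since 5 mod 8 = 5)
  (1/5) = 1
Product of signs = 1
(20/79) = 1

1


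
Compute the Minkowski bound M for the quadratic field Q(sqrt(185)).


d = 185, d mod 4 = 1, so disc(K) = d = 185; |disc(K)| = 185
Real quadratic field, so n = 2, s = r2 = 0, r1 = 2
M = (n!/n^n) * (4/pi)^s * sqrt(|disc(K)|) = (2!/2^2) * (4/pi)^0 * sqrt(185)
= 0.5 * 1.000000 * 13.601471
= 6.8007

6.8007


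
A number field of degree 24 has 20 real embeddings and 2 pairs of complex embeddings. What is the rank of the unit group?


By Dirichlet's unit theorem:
rank = r1 + r2 - 1
= 20 + 2 - 1
= 21

21


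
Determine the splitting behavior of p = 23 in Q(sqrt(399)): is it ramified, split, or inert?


K = Q(sqrt(399)). Since d mod 4 = 3, disc(K) = 1596.
Check p | disc: 1596 mod 23 = 9.
p does not divide disc. Compute Legendre symbol (d/p):
8^((23-1)/2) mod 23 = 1
(d/p) = 1, so p splits: (p) = P*P' with e=1, f=1, g=2.
Therefore p is split.

split


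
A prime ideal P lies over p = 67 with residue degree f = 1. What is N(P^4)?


N(P^a) = p^(a*f)
= 67^(4*1)
= 67^4
= 20151121

20151121


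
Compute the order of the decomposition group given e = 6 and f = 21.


|D_P| = e * f
= 6 * 21
= 126

126


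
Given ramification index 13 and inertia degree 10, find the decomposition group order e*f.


|D_P| = e * f
= 13 * 10
= 130

130


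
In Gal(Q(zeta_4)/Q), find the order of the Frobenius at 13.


The Frobenius at p in Gal(Q(zeta_n)/Q) = (Z/nZ)* is the class of p, so its order is ord_4(13), the smallest k >= 1 with 13^k = 1 mod 4.
n = 4 = 2^2, phi(4) = 2; the order divides phi(n).
Divisors of 2: 1, 2
Repeated squaring mod 4: 13^1 = 1, 13^2 = 1
Test divisors in increasing order:
  k=1: 13^1 = 1 mod 4  <- first divisor giving 1
Order = 1

1


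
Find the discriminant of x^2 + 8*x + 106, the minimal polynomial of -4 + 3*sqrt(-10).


The element -4 + 3*sqrt(-10) has minimal polynomial:
x^2 + 8*x + 106
Discriminant = (8)^2 - 4*(106)
= 64 - 424
= -360

-360


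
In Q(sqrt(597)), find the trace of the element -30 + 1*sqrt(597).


Tr(a + b*sqrt(d)) = (a + b*sqrt(d)) + (a - b*sqrt(d)) = 2a
= 2 * (-30)
= -60

-60


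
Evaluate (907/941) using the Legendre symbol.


p = 941 is prime, so compute (907/941) with the reciprocity algorithm (Jacobi-symbol steps: pull out 2s via (2/n), flip via reciprocity, reduce):
  reciprocity: (907/941) -> +(941/907)
  reduce: (34/907)
  pull out 2: (2/907) = -1  (since 907 mod 8 = 3)
  reciprocity: (17/907) -> +(907/17)
  reduce: (6/17)
  pull out 2: (2/17) = +1  (since 17 mod 8 = 1)
  reciprocity: (3/17) -> +(17/3)
  reduce: (2/3)
  pull out 2: (2/3) = -1  (since 3 mod 8 = 3)
  (1/3) = 1
Product of signs = 1
(907/941) = 1

1


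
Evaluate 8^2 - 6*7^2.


x^2 - d*y^2
= 8^2 - 6*7^2
= 64 - 294
= -230

-230


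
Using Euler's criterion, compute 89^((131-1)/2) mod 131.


p = 131 is prime and the exponent is (p-1)/2 = 65, so by Euler's criterion 89^65 = (89/131) = +1 or -1 mod 131.
Compute by square-and-multiply:
  65 = 64 + 1 (binary 1000001)
  Repeated squaring mod 131: 89^1 = 89, 89^2 = 61, 89^4 = 53, 89^8 = 58, 89^16 = 89, 89^32 = 61, 89^64 = 53
  89^65 = 89^64 * 89^1 = 53 * 89 mod 131
    53 * 89 = 4717 = 1 mod 131
  89^65 = 1 mod 131
Result 1: 89 is a quadratic residue mod 131.
89^65 mod 131 = 1

1


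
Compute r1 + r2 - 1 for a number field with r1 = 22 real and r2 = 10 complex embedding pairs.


By Dirichlet's unit theorem:
rank = r1 + r2 - 1
= 22 + 10 - 1
= 31

31


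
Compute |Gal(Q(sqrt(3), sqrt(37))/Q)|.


The 2 square roots of distinct primes are multiplicatively independent over Q,
so [K:Q] = 2^2 and Gal(K/Q) is isomorphic to (Z/2Z)^2.
|Gal| = 2^2 = 4

4


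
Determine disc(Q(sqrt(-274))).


For K = Q(sqrt(d)) with d squarefree: disc(K) = d if d = 1 mod 4, and disc(K) = 4d if d = 2 or 3 mod 4.
Here d = -274, and d mod 4 = 2.
d = 2 mod 4, not 1 (O_K = Z[sqrt(d)]), so disc(K) = 4d = 4 * (-274) = -1096

-1096


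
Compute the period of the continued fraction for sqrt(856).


Run the CF algorithm for sqrt(856).
a_0 = floor(sqrt(856)) = 29; set m_0=0, q_0=1.
Recurrence: m' = q*a - m,  q' = (d - m'^2)/q,  a' = floor((a_0 + m')/q').
  step 1: m=29, q=15, a=3
  step 2: m=16, q=40, a=1
  step 3: m=24, q=7, a=7
  step 4: m=25, q=33, a=1
  step 5: m=8, q=24, a=1
  step 6: m=16, q=25, a=1
  step 7: m=9, q=31, a=1
  step 8: m=22, q=12, a=4
  step 9: m=26, q=15, a=3
  step 10: m=19, q=33, a=1
  step 11: m=14, q=20, a=2
  step 12: m=26, q=9, a=6
  step 13: m=28, q=8, a=7
  step 14: m=28, q=9, a=6
  step 15: m=26, q=20, a=2
  step 16: m=14, q=33, a=1
  step 17: m=19, q=15, a=3
  step 18: m=26, q=12, a=4
  step 19: m=22, q=31, a=1
  step 20: m=9, q=25, a=1
  step 21: m=16, q=24, a=1
  step 22: m=8, q=33, a=1
  step 23: m=25, q=7, a=7
  step 24: m=24, q=40, a=1
  step 25: m=16, q=15, a=3
  step 26: m=29, q=1, a=58
a_26 = 2*a_0 = 58, so the period closes here.
sqrt(856) = [29; 3, 1, 7, 1, 1, 1, 1, 4, 3, 1, 2, 6, 7, 6, 2, 1, 3, 4, 1, 1, 1, 1, 7, 1, 3, 58]
Period length = 26

26


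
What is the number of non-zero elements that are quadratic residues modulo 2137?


For prime p, the number of non-zero quadratic residues is (p-1)/2.
= (2137-1)/2
= 1068

1068


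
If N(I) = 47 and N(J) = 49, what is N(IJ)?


N(IJ) = N(I) * N(J)
= 47 * 49
= 2303

2303


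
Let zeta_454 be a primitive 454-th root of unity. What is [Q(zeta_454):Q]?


The degree equals Euler's totient phi(454).
454 = 2 * 227
phi(454) = 226

226


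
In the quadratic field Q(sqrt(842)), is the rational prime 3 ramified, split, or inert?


K = Q(sqrt(842)). Since d mod 4 = 2, disc(K) = 3368.
Check p | disc: 3368 mod 3 = 2.
p does not divide disc. Compute Legendre symbol (d/p):
2^((3-1)/2) mod 3 = -1
(d/p) = -1, so p is inert: (p) stays prime with e=1, f=2, g=1.
Therefore p is inert.

inert


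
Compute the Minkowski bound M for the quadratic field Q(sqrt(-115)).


d = -115, d mod 4 = 1, so disc(K) = d = -115; |disc(K)| = 115
Imaginary quadratic field, so n = 2, s = r2 = 1, r1 = 0
M = (n!/n^n) * (4/pi)^s * sqrt(|disc(K)|) = (2!/2^2) * (4/pi)^1 * sqrt(115)
= 0.5 * 1.273240 * 10.723805
= 6.8270

6.8270


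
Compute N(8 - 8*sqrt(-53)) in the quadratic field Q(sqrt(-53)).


N(a + b*sqrt(d)) = a^2 - d*b^2
= (8)^2 - (-53)*(-8)^2
= 64 + 3392
= 3456

3456


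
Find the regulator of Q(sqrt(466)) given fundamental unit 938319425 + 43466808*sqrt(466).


epsilon = 938319425 + 43466808*sqrt(466)
= 1.8766e+09
R = ln(1.8766e+09)
= 21.3527

21.3527


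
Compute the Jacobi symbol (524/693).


Compute (524/693) via quadratic reciprocity:
  pull out 2: (2/693) = -1  (since 693 mod 8 = 5)
  pull out 2: (2/693) = -1  (since 693 mod 8 = 5)
  reciprocity: (131/693) -> +(693/131)
  reduce: (38/131)
  pull out 2: (2/131) = -1  (since 131 mod 8 = 3)
  reciprocity: (19/131) -> -(131/19)
  reduce: (17/19)
  reciprocity: (17/19) -> +(19/17)
  reduce: (2/17)
  pull out 2: (2/17) = +1  (since 17 mod 8 = 1)
  (1/17) = 1
Product of signs = 1

1


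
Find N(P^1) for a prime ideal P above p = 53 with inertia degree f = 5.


N(P^a) = p^(a*f)
= 53^(1*5)
= 53^5
= 418195493

418195493


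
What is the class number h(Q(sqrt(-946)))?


K = Q(sqrt(-946)). d mod 4 = 2, so D = disc(K) = 4d = -3784
h(K) equals the number of primitive reduced positive-definite forms (a, b, c) = a*x^2 + b*x*y + c*y^2 with b^2 - 4ac = D,
where reduced means |b| <= a <= c, with b >= 0 whenever |b| = a or a = c, and primitive means gcd(a, b, c) = 1.
Reduced forces 3a^2 <= |D| = 3784, so 1 <= a <= 35; b must have the parity of D, and c = (b^2 - D)/(4a) must be an integer >= a.
Enumerate a = 1..35, b in [-a, a]:
  a=1: (1, 0, 946)  [1]
  a=2: (2, 0, 473)  [1]
  a=3..4: none
  a=5: (5, -4, 190), (5, 4, 190)  [2]
  a=6..9: none
  a=10: (10, -4, 95), (10, 4, 95)  [2]
  a=11: (11, 0, 86)  [1]
  a=12: none
  a=13: (13, -8, 74), (13, 8, 74)  [2]
  a=14..18: none
  a=19: (19, -4, 50), (19, 4, 50)  [2]
  a=20..21: none
  a=22: (22, 0, 43)  [1]
  a=23..24: none
  a=25: (25, -4, 38), (25, 4, 38)  [2]
  a=26: (26, -8, 37), (26, 8, 37)  [2]
  a=27..35: none
Total reduced forms: 1 + 1 + 2 + 2 + 1 + 2 + 2 + 1 + 2 + 2 = 16
h = 16

16


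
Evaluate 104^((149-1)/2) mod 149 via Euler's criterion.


p = 149 is prime and the exponent is (p-1)/2 = 74, so by Euler's criterion 104^74 = (104/149) = +1 or -1 mod 149.
Compute by square-and-multiply:
  74 = 64 + 8 + 2 (binary 1001010)
  Repeated squaring mod 149: 104^1 = 104, 104^2 = 88, 104^4 = 145, 104^8 = 16, 104^16 = 107, 104^32 = 125, 104^64 = 129
  104^74 = 104^64 * 104^8 * 104^2 = 129 * 16 * 88 mod 149
    129 * 16 = 2064 = 127 mod 149
    127 * 88 = 11176 = 1 mod 149
  104^74 = 1 mod 149
Result 1: 104 is a quadratic residue mod 149.
104^74 mod 149 = 1

1


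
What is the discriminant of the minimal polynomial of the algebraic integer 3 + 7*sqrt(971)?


The element 3 + 7*sqrt(971) has minimal polynomial:
x^2 - 6*x - 47570
Discriminant = (-6)^2 - 4*(-47570)
= 36 + 190280
= 190316

190316


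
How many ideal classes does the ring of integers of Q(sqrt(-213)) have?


K = Q(sqrt(-213)). d mod 4 = 3, so D = disc(K) = 4d = -852
h(K) equals the number of primitive reduced positive-definite forms (a, b, c) = a*x^2 + b*x*y + c*y^2 with b^2 - 4ac = D,
where reduced means |b| <= a <= c, with b >= 0 whenever |b| = a or a = c, and primitive means gcd(a, b, c) = 1.
Reduced forces 3a^2 <= |D| = 852, so 1 <= a <= 16; b must have the parity of D, and c = (b^2 - D)/(4a) must be an integer >= a.
Enumerate a = 1..16, b in [-a, a]:
  a=1: (1, 0, 213)  [1]
  a=2: (2, 2, 107)  [1]
  a=3: (3, 0, 71)  [1]
  a=4..5: none
  a=6: (6, 6, 37)  [1]
  a=7: (7, -4, 31), (7, 4, 31)  [2]
  a=8..13: none
  a=14: (14, -10, 17), (14, 10, 17)  [2]
  a=15..16: none
Total reduced forms: 1 + 1 + 1 + 1 + 2 + 2 = 8
h = 8

8


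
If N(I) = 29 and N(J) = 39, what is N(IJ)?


N(IJ) = N(I) * N(J)
= 29 * 39
= 1131

1131


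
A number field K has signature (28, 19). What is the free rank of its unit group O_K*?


By Dirichlet's unit theorem:
rank = r1 + r2 - 1
= 28 + 19 - 1
= 46

46


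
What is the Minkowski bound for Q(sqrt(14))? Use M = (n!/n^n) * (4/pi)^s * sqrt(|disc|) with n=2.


d = 14, d mod 4 = 2, so disc(K) = 4d = 56; |disc(K)| = 56
Real quadratic field, so n = 2, s = r2 = 0, r1 = 2
M = (n!/n^n) * (4/pi)^s * sqrt(|disc(K)|) = (2!/2^2) * (4/pi)^0 * sqrt(56)
= 0.5 * 1.000000 * 7.483315
= 3.7417

3.7417
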